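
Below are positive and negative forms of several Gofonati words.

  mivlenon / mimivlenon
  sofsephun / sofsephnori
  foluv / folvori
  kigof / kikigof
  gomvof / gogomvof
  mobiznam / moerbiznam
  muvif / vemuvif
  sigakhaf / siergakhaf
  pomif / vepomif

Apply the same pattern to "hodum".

hodmori

pomif and sigakhaf both end in -f yet inflect differently (vepomif, siergakhaf), so the final letter is not what conditions the rule; the last vowel is.
"hodum" has last vowel 'u'. The stems whose last vowel is 'u' (sofsephun → sofsephnori, foluv → folvori) delete the last vowel and add -ori.
The other patterns: stems whose last vowel is 'i' add the prefix ve-; stems whose last vowel is 'a' insert -er- after the first vowel; stems whose last vowel is 'o' repeat the first consonant+vowel as a prefix.
So hodum → hodmori.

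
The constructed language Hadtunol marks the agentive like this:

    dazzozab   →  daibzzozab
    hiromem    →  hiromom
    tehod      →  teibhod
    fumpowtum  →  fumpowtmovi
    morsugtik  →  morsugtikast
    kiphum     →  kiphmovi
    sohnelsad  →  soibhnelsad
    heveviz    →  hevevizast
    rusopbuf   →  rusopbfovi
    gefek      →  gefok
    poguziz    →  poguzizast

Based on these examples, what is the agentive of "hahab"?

"hahab" has last vowel 'a'. The stems whose last vowel is 'a' (sohnelsad → soibhnelsad, dazzozab → daibzzozab) insert -ib- after the first vowel.
The other patterns: stems whose last vowel is 'u' delete the last vowel and add -ovi; stems whose last vowel is 'i' add -ast; stems whose last vowel is 'e' change the last vowel to 'o'.
So hahab → haibhab.

haibhab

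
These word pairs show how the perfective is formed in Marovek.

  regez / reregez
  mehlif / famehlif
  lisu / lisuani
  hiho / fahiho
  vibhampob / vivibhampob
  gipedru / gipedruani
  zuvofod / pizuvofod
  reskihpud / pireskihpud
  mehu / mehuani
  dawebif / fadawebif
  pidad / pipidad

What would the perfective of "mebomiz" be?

memebomiz

zuvofod and vibhampob both have last vowel 'o' yet inflect differently (pizuvofod, vivibhampob), so the last vowel is not what conditions the rule; the final letter is.
"mebomiz" ends in -z. The one such stem in the data (regez → reregez) repeats the first consonant+vowel as a prefix (as does vibhampob), so the same rule applies.
So mebomiz → memebomiz.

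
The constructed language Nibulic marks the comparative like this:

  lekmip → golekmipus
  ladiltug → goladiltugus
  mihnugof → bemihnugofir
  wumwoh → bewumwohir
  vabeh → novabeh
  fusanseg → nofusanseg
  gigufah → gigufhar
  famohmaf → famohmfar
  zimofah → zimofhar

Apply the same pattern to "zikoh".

wumwoh and vabeh both end in -h yet inflect differently (bewumwohir, novabeh), so the final letter is not what conditions the rule; the last vowel is.
"zikoh" has last vowel 'o'. The stems whose last vowel is 'o' (mihnugof → bemihnugofir, wumwoh → bewumwohir) add be- … -ir around the stem.
So zikoh → bezikohir.

bezikohir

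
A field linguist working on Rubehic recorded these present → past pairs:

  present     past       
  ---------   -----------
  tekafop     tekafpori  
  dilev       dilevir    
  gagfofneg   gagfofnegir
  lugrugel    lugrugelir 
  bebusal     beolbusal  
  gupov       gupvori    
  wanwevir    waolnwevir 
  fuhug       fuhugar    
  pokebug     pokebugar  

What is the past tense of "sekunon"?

sekunnori

gagfofneg and fuhug both end in -g yet inflect differently (gagfofnegir, fuhugar), so the final letter is not what conditions the rule; the last vowel is.
"sekunon" has last vowel 'o'. The stems whose last vowel is 'o' (tekafop → tekafpori, gupov → gupvori) delete the last vowel and add -ori.
So sekunon → sekunnori.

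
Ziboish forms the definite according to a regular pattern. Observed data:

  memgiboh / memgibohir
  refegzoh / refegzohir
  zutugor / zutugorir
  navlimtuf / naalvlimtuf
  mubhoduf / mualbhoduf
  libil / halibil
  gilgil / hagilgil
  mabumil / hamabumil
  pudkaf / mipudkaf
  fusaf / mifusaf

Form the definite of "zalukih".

hazalukih

"zalukih" has last vowel 'i'. The stems whose last vowel is 'i' (libil → halibil, gilgil → hagilgil, mabumil → hamabumil) add the prefix ha-.
So zalukih → hazalukih.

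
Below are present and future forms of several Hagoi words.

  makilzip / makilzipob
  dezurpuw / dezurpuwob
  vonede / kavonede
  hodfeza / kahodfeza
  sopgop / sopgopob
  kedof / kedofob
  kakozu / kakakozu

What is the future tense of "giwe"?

kagiwe

kakozu and dezurpuw both have last vowel 'u' yet inflect differently (kakakozu, dezurpuwob), so the last vowel is not what conditions the rule; whether the stem ends in a vowel or a consonant is.
"giwe" ends in a vowel. The stems ending in a vowel (kakozu → kakakozu, vonede → kavonede, hodfeza → kahodfeza) add the prefix ka-.
The other pattern: stems ending in a consonant add -ob.
So giwe → kagiwe.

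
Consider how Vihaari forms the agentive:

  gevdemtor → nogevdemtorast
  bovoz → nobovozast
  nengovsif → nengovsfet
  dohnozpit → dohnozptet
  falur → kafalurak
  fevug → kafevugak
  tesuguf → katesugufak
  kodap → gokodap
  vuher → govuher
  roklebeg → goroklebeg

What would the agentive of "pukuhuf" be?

kapukuhufak

gevdemtor and falur both end in -r yet inflect differently (nogevdemtorast, kafalurak), so the final letter is not what conditions the rule; the last vowel is.
"pukuhuf" has last vowel 'u'. The stems whose last vowel is 'u' (falur → kafalurak, fevug → kafevugak, tesuguf → katesugufak) add ka- … -ak around the stem.
The other patterns: stems whose last vowel is 'o' add no- … -ast around the stem; stems whose last vowel is 'i' delete the last vowel and add -et; stems whose last vowel is 'a' or 'e' add the prefix go-.
So pukuhuf → kapukuhufak.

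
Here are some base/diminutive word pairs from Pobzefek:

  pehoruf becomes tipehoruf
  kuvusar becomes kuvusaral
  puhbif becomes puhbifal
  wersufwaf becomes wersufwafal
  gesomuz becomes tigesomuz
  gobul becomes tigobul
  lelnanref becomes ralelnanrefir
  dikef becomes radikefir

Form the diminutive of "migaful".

dikef and pehoruf both end in -f yet inflect differently (radikefir, tipehoruf), so the final letter is not what conditions the rule; the last vowel is.
"migaful" has last vowel 'u'. The stems whose last vowel is 'u' (pehoruf → tipehoruf, gesomuz → tigesomuz, gobul → tigobul) add the prefix ti-.
The other patterns: stems whose last vowel is 'e' add ra- … -ir around the stem; stems whose last vowel is 'a' or 'i' add -al.
So migaful → timigaful.

timigaful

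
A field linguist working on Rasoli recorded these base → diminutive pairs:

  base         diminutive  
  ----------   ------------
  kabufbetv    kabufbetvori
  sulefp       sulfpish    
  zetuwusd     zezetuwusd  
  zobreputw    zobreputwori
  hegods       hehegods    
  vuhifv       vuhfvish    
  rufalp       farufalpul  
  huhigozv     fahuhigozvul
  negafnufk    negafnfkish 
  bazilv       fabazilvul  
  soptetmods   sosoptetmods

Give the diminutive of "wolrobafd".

wolrobfdish

kabufbetv and vuhifv both end in -v yet inflect differently (kabufbetvori, vuhfvish), so the final letter is not what conditions the rule; the second-to-last letter is.
"wolrobafd" has second-to-last letter 'f'. The stems whose second-to-last letter is 'f' (vuhifv → vuhfvish, sulefp → sulfpish, negafnufk → negafnfkish) delete the last vowel and add -ish.
The other patterns: stems whose second-to-last letter is 't' add -ori; stems whose second-to-last letter is 'l' or 'z' add fa- … -ul around the stem; stems whose second-to-last letter is 'd' or 's' repeat the first consonant+vowel as a prefix.
So wolrobafd → wolrobfdish.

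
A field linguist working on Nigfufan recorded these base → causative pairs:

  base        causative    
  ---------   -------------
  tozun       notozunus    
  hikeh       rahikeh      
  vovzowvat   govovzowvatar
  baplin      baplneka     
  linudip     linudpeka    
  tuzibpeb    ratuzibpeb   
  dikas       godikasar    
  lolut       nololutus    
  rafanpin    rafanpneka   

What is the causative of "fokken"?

baplin and tozun both end in -n yet inflect differently (baplneka, notozunus), so the final letter is not what conditions the rule; the last vowel is.
"fokken" has last vowel 'e'. The stems whose last vowel is 'e' (hikeh → rahikeh, tuzibpeb → ratuzibpeb) add the prefix ra-.
The other patterns: stems whose last vowel is 'i' delete the last vowel and add -eka; stems whose last vowel is 'u' add no- … -us around the stem; stems whose last vowel is 'a' add go- … -ar around the stem.
So fokken → rafokken.

rafokken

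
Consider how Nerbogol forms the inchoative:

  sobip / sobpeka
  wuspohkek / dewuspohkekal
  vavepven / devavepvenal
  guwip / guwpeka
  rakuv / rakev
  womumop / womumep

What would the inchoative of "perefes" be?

sobip and womumop both end in -p yet inflect differently (sobpeka, womumep), so the final letter is not what conditions the rule; the last vowel is.
"perefes" has last vowel 'e'. The stems whose last vowel is 'e' (vavepven → devavepvenal, wuspohkek → dewuspohkekal) add de- … -al around the stem.
The other patterns: stems whose last vowel is 'i' delete the last vowel and add -eka; stems whose last vowel is 'o' or 'u' change the last vowel to 'e'.
So perefes → deperefesal.

deperefesal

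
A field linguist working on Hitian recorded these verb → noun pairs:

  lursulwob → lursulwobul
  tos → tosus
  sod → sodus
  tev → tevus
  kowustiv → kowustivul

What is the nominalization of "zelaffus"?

zelaffusul

"zelaffus" has 3 vowels. The stems with 3 vowels (lursulwob → lursulwobul, kowustiv → kowustivul) add -ul.
The other pattern: stems with 1 vowel add -us.
So zelaffus → zelaffusul.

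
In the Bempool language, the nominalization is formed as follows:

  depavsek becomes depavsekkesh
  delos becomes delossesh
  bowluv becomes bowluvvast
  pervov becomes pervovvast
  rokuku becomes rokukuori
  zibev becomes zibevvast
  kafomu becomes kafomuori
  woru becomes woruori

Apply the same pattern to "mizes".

mizessesh

"mizes" ends in -s. The one such stem in the data (delos → delossesh) doubles the final consonant and adds -esh (as does depavsek), so the same rule applies.
The other patterns: stems ending in -u add -ori; stems ending in -v double the final consonant and add -ast.
So mizes → mizessesh.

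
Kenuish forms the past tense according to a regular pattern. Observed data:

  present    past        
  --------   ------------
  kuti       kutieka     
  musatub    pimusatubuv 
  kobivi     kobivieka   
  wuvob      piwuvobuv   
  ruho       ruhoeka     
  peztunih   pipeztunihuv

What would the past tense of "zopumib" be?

pizopumibuv

"zopumib" ends in a consonant. The stems ending in a consonant (peztunih → pipeztunihuv, musatub → pimusatubuv, wuvob → piwuvobuv) add pi- … -uv around the stem.
The other pattern: stems ending in a vowel add -eka.
So zopumib → pizopumibuv.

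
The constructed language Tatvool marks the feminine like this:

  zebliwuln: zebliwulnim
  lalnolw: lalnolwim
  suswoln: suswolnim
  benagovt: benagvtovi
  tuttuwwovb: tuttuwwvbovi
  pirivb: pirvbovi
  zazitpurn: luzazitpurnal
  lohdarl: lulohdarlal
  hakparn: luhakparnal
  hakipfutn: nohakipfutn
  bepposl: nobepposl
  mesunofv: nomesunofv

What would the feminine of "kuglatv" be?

nokuglatv

zebliwuln and zazitpurn both end in -n yet inflect differently (zebliwulnim, luzazitpurnal), so the final letter is not what conditions the rule; the second-to-last letter is.
"kuglatv" has second-to-last letter 't'. The one such stem in the data (hakipfutn → nohakipfutn) adds the prefix no-, so the same rule applies.
The other patterns: stems whose second-to-last letter is 'l' add -im; stems whose second-to-last letter is 'v' delete the last vowel and add -ovi; stems whose second-to-last letter is 'r' add lu- … -al around the stem.
So kuglatv → nokuglatv.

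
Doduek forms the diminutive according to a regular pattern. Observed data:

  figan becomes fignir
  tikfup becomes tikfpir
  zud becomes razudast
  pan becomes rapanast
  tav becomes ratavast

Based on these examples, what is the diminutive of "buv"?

"buv" has 1 vowel. The stems with 1 vowel (zud → razudast, pan → rapanast, tav → ratavast) add ra- … -ast around the stem.
The other pattern: stems with 2 vowels delete the last vowel and add -ir.
So buv → rabuvast.

rabuvast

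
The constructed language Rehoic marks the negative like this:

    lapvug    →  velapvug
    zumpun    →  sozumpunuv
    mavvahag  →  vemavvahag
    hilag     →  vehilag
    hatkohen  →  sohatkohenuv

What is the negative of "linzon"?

lapvug and zumpun both have last vowel 'u' yet inflect differently (velapvug, sozumpunuv), so the last vowel is not what conditions the rule; the final letter is.
"linzon" ends in -n. The stems ending in -n (zumpun → sozumpunuv, hatkohen → sohatkohenuv) add so- … -uv around the stem.
So linzon → solinzonuv.

solinzonuv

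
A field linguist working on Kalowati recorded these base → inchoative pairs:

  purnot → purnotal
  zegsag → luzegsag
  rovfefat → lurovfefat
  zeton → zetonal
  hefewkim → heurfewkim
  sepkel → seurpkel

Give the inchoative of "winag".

luwinag

rovfefat and purnot both end in -t yet inflect differently (lurovfefat, purnotal), so the final letter is not what conditions the rule; the last vowel is.
"winag" has last vowel 'a'. The stems whose last vowel is 'a' (rovfefat → lurovfefat, zegsag → luzegsag) add the prefix lu-.
The other patterns: stems whose last vowel is 'e' or 'i' insert -ur- after the first vowel; stems whose last vowel is 'o' add -al.
So winag → luwinag.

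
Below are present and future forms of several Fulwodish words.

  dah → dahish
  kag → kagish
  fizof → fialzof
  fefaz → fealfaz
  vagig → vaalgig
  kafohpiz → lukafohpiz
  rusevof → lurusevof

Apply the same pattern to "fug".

fugish

kag and vagig both end in -g yet inflect differently (kagish, vaalgig), so the final letter is not what conditions the rule; the number of vowels is.
"fug" has 1 vowel. The stems with 1 vowel (dah → dahish, kag → kagish) add -ish.
The other patterns: stems with 2 vowels insert -al- after the first vowel; stems with 3 vowels add the prefix lu-.
So fug → fugish.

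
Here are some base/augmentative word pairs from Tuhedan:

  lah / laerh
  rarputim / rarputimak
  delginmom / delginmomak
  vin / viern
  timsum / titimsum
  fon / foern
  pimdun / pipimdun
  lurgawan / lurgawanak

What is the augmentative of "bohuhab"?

bohuhabak

"bohuhab" has 3 vowels. The stems with 3 vowels (lurgawan → lurgawanak, delginmom → delginmomak, rarputim → rarputimak) add -ak.
So bohuhab → bohuhabak.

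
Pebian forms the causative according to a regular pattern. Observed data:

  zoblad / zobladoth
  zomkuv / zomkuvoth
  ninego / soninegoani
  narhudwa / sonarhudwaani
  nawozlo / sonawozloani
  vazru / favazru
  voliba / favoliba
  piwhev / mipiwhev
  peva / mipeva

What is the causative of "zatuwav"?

narhudwa and voliba both end in -a yet inflect differently (sonarhudwaani, favoliba), so the final letter is not what conditions the rule; the first letter is.
"zatuwav" begins with z-. The stems beginning with z- (zoblad → zobladoth, zomkuv → zomkuvoth) add -oth.
The other patterns: stems beginning with n- add so- … -ani around the stem; stems beginning with v- add the prefix fa-; stems beginning with p- add the prefix mi-.
So zatuwav → zatuwavoth.

zatuwavoth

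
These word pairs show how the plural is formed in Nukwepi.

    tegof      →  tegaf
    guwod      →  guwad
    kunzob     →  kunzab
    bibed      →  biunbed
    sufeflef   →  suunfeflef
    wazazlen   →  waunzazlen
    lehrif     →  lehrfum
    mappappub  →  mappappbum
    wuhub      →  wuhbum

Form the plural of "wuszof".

guwod and bibed both end in -d yet inflect differently (guwad, biunbed), so the final letter is not what conditions the rule; the last vowel is.
"wuszof" has last vowel 'o'. The stems whose last vowel is 'o' (tegof → tegaf, guwod → guwad, kunzob → kunzab) change the last vowel to 'a'.
The other patterns: stems whose last vowel is 'e' insert -un- after the first vowel; stems whose last vowel is 'i' or 'u' delete the last vowel and add -um.
So wuszof → wuszaf.

wuszaf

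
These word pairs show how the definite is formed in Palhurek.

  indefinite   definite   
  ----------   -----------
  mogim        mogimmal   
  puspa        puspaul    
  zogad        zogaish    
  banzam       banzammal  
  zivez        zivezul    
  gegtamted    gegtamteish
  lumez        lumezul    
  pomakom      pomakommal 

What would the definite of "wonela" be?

"wonela" ends in -a. The one such stem in the data (puspa → puspaul) adds -ul, so the same rule applies.
The other patterns: stems ending in -m double the final consonant and add -al; stems ending in -d drop the final letter and add -ish.
So wonela → wonelaul.

wonelaul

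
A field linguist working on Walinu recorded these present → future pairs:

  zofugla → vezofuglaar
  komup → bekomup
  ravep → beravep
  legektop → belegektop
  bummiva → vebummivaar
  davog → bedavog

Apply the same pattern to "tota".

zofugla and legektop both have 3 vowels yet inflect differently (vezofuglaar, belegektop), so the number of vowels is not what conditions the rule; the final letter is.
"tota" ends in -a. The stems ending in -a (zofugla → vezofuglaar, bummiva → vebummivaar) add ve- … -ar around the stem.
So tota → vetotaar.

vetotaar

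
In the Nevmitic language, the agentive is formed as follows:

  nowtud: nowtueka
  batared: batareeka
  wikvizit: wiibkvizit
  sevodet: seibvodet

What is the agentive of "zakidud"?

batared and sevodet both have last vowel 'e' yet inflect differently (batareeka, seibvodet), so the last vowel is not what conditions the rule; the final letter is.
"zakidud" ends in -d. The stems ending in -d (batared → batareeka, nowtud → nowtueka) drop the final letter and add -eka.
So zakidud → zakidueka.

zakidueka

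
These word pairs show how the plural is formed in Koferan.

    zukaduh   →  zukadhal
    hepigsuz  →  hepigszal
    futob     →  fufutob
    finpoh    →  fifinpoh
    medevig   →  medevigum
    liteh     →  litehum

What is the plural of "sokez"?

zukaduh and finpoh both end in -h yet inflect differently (zukadhal, fifinpoh), so the final letter is not what conditions the rule; the last vowel is.
"sokez" has last vowel 'e'. The one such stem in the data (liteh → litehum) adds -um, so the same rule applies.
The other patterns: stems whose last vowel is 'u' delete the last vowel and add -al; stems whose last vowel is 'o' repeat the first consonant+vowel as a prefix.
So sokez → sokezum.

sokezum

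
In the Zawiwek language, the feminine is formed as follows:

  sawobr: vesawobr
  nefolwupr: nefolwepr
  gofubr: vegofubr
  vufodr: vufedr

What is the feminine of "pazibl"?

gofubr and vufodr both end in -r yet inflect differently (vegofubr, vufedr), so the final letter is not what conditions the rule; the second-to-last letter is.
"pazibl" has second-to-last letter 'b'. The stems whose second-to-last letter is 'b' (gofubr → vegofubr, sawobr → vesawobr) add the prefix ve-.
So pazibl → vepazibl.

vepazibl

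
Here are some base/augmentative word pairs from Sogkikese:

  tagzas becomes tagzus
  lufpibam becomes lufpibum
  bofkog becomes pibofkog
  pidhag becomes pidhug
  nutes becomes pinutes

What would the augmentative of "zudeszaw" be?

zudeszuw

"zudeszaw" has last vowel 'a'. The stems whose last vowel is 'a' (lufpibam → lufpibum, pidhag → pidhug, tagzas → tagzus) change the last vowel to 'u'.
The other pattern: stems whose last vowel is 'e' or 'o' add the prefix pi-.
So zudeszaw → zudeszuw.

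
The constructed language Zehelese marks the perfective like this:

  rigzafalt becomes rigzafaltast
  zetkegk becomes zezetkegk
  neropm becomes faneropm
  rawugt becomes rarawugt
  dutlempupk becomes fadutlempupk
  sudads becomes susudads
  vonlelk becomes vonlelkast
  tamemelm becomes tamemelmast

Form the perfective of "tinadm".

neropm and tamemelm both end in -m yet inflect differently (faneropm, tamemelmast), so the final letter is not what conditions the rule; the second-to-last letter is.
"tinadm" has second-to-last letter 'd'. The one such stem in the data (sudads → susudads) repeats the first consonant+vowel as a prefix (as do zetkegk, rawugt), so the same rule applies.
The other patterns: stems whose second-to-last letter is 'p' add the prefix fa-; stems whose second-to-last letter is 'l' add -ast.
So tinadm → titinadm.

titinadm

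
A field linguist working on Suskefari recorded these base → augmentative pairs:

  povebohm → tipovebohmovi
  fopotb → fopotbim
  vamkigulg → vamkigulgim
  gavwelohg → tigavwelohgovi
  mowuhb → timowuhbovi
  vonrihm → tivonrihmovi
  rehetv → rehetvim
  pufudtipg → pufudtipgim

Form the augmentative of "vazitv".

vazitvim

gavwelohg and pufudtipg both end in -g yet inflect differently (tigavwelohgovi, pufudtipgim), so the final letter is not what conditions the rule; the second-to-last letter is.
"vazitv" has second-to-last letter 't'. The stems whose second-to-last letter is 't' (fopotb → fopotbim, rehetv → rehetvim) add -im.
The other pattern: stems whose second-to-last letter is 'h' add ti- … -ovi around the stem.
So vazitv → vazitvim.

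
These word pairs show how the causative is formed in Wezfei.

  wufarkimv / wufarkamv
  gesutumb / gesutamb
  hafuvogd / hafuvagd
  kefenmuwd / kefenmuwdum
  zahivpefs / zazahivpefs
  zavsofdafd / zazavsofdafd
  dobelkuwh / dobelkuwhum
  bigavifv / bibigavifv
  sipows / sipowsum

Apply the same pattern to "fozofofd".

fofozofofd

kefenmuwd and zavsofdafd both end in -d yet inflect differently (kefenmuwdum, zazavsofdafd), so the final letter is not what conditions the rule; the second-to-last letter is.
"fozofofd" has second-to-last letter 'f'. The stems whose second-to-last letter is 'f' (zavsofdafd → zazavsofdafd, bigavifv → bibigavifv, zahivpefs → zazahivpefs) repeat the first consonant+vowel as a prefix.
The other patterns: stems whose second-to-last letter is 'w' add -um; stems whose second-to-last letter is 'g' or 'm' change the last vowel to 'a'.
So fozofofd → fofozofofd.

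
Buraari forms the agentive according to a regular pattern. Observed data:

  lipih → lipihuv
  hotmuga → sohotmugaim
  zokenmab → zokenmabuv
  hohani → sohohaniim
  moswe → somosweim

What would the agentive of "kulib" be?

kulibuv

"kulib" ends in a consonant. The stems ending in a consonant (lipih → lipihuv, zokenmab → zokenmabuv) add -uv.
The other pattern: stems ending in a vowel add so- … -im around the stem.
So kulib → kulibuv.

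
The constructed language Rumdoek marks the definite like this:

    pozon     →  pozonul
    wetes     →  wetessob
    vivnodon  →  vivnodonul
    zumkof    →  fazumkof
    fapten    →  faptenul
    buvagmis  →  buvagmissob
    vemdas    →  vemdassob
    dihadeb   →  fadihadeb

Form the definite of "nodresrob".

wetes and fapten both have last vowel 'e' yet inflect differently (wetessob, faptenul), so the last vowel is not what conditions the rule; the final letter is.
"nodresrob" ends in -b. The one such stem in the data (dihadeb → fadihadeb) adds the prefix fa-, so the same rule applies.
So nodresrob → fanodresrob.

fanodresrob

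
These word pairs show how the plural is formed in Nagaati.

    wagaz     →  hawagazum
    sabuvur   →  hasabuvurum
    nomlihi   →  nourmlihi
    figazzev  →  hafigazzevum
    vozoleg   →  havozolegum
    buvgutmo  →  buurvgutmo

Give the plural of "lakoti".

laurkoti

sabuvur and buvgutmo both have 3 vowels yet inflect differently (hasabuvurum, buurvgutmo), so the number of vowels is not what conditions the rule; whether the stem ends in a vowel or a consonant is.
"lakoti" ends in a vowel. The stems ending in a vowel (buvgutmo → buurvgutmo, nomlihi → nourmlihi) insert -ur- after the first vowel.
The other pattern: stems ending in a consonant add ha- … -um around the stem.
So lakoti → laurkoti.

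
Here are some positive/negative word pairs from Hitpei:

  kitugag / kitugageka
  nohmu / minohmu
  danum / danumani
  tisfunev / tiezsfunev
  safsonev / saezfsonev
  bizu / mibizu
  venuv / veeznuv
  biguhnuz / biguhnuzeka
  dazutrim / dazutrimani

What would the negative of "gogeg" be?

biguhnuz and nohmu both have last vowel 'u' yet inflect differently (biguhnuzeka, minohmu), so the last vowel is not what conditions the rule; the final letter is.
"gogeg" ends in -g. The one such stem in the data (kitugag → kitugageka) adds -eka, so the same rule applies.
The other patterns: stems ending in -u add the prefix mi-; stems ending in -v insert -ez- after the first vowel; stems ending in -m add -ani.
So gogeg → gogegeka.

gogegeka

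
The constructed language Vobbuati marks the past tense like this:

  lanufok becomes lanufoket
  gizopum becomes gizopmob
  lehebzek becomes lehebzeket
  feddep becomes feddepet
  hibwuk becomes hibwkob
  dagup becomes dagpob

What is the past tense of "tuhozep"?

hibwuk and lanufok both end in -k yet inflect differently (hibwkob, lanufoket), so the final letter is not what conditions the rule; the last vowel is.
"tuhozep" has last vowel 'e'. The stems whose last vowel is 'e' (lehebzek → lehebzeket, feddep → feddepet) add -et.
So tuhozep → tuhozepet.

tuhozepet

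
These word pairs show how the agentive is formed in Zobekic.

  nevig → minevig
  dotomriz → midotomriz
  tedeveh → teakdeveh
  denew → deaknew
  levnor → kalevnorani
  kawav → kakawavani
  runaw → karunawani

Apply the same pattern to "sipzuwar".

"sipzuwar" has last vowel 'a'. The stems whose last vowel is 'a' (kawav → kakawavani, runaw → karunawani) add ka- … -ani around the stem.
So sipzuwar → kasipzuwarani.

kasipzuwarani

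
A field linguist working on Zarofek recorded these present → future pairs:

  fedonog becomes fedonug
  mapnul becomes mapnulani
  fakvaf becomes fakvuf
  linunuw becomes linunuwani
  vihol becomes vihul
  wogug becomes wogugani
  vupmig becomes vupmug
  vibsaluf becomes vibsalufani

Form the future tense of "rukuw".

rukuwani

wogug and fedonog both end in -g yet inflect differently (wogugani, fedonug), so the final letter is not what conditions the rule; the last vowel is.
"rukuw" has last vowel 'u'. The stems whose last vowel is 'u' (wogug → wogugani, mapnul → mapnulani, linunuw → linunuwani) add -ani.
The other pattern: stems whose last vowel is 'a', 'i' or 'o' change the last vowel to 'u'.
So rukuw → rukuwani.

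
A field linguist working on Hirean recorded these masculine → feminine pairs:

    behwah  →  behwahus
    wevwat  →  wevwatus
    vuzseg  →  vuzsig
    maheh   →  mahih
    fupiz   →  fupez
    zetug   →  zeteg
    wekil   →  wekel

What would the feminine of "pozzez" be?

"pozzez" has last vowel 'e'. The stems whose last vowel is 'e' (vuzseg → vuzsig, maheh → mahih) change the last vowel to 'i'.
So pozzez → pozziz.

pozziz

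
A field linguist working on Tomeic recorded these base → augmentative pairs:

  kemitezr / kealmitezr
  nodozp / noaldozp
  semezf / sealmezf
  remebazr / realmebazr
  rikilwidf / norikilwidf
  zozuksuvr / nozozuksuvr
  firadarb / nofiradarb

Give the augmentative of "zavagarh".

nozavagarh

semezf and rikilwidf both end in -f yet inflect differently (sealmezf, norikilwidf), so the final letter is not what conditions the rule; the second-to-last letter is.
"zavagarh" has second-to-last letter 'r'. The one such stem in the data (firadarb → nofiradarb) adds the prefix no-, so the same rule applies.
The other pattern: stems whose second-to-last letter is 'z' insert -al- after the first vowel.
So zavagarh → nozavagarh.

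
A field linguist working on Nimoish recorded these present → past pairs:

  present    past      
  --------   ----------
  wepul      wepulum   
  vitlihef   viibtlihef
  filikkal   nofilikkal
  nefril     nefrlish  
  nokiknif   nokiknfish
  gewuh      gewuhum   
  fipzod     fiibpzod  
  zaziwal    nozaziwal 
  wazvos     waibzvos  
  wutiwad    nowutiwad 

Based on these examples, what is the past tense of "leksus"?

leksusum

nefril and wepul both end in -l yet inflect differently (nefrlish, wepulum), so the final letter is not what conditions the rule; the last vowel is.
"leksus" has last vowel 'u'. The stems whose last vowel is 'u' (wepul → wepulum, gewuh → gewuhum) add -um.
So leksus → leksusum.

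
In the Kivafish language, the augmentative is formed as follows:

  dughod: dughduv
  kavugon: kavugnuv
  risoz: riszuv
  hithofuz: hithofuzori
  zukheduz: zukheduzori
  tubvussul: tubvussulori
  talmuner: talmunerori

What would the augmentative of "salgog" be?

salgguv

risoz and hithofuz both end in -z yet inflect differently (riszuv, hithofuzori), so the final letter is not what conditions the rule; the last vowel is.
"salgog" has last vowel 'o'. The stems whose last vowel is 'o' (dughod → dughduv, kavugon → kavugnuv, risoz → riszuv) delete the last vowel and add -uv.
The other pattern: stems whose last vowel is 'e' or 'u' add -ori.
So salgog → salgguv.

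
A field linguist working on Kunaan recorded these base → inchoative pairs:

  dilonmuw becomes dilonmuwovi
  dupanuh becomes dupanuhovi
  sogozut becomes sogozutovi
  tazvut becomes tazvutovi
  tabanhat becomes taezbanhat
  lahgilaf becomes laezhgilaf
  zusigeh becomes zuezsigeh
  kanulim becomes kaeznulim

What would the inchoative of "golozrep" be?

"golozrep" has last vowel 'e'. The one such stem in the data (zusigeh → zuezsigeh) inserts -ez- after the first vowel (as do tabanhat, lahgilaf), so the same rule applies.
So golozrep → goezlozrep.

goezlozrep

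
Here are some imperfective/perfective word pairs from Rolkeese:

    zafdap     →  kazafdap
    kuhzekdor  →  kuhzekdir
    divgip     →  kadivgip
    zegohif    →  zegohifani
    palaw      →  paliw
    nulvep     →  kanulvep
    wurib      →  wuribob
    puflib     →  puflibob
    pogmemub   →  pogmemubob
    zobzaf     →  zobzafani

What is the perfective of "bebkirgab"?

divgip and wurib both have last vowel 'i' yet inflect differently (kadivgip, wuribob), so the last vowel is not what conditions the rule; the final letter is.
"bebkirgab" ends in -b. The stems ending in -b (wurib → wuribob, pogmemub → pogmemubob, puflib → puflibob) add -ob.
So bebkirgab → bebkirgabob.

bebkirgabob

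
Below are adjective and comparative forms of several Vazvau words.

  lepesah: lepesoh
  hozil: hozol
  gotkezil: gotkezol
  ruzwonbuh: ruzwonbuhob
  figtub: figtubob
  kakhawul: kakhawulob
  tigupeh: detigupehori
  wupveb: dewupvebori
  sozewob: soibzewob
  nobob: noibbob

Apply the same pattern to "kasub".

kasubob

lepesah and ruzwonbuh both end in -h yet inflect differently (lepesoh, ruzwonbuhob), so the final letter is not what conditions the rule; the last vowel is.
"kasub" has last vowel 'u'. The stems whose last vowel is 'u' (ruzwonbuh → ruzwonbuhob, figtub → figtubob, kakhawul → kakhawulob) add -ob.
The other patterns: stems whose last vowel is 'a' or 'i' change the last vowel to 'o'; stems whose last vowel is 'e' add de- … -ori around the stem; stems whose last vowel is 'o' insert -ib- after the first vowel.
So kasub → kasubob.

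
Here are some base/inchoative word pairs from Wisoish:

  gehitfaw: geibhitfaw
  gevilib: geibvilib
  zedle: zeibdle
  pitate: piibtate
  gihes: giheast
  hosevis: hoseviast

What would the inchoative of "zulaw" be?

zuiblaw

"zulaw" ends in -w. The one such stem in the data (gehitfaw → geibhitfaw) inserts -ib- after the first vowel (as do gevilib, pitate), so the same rule applies.
So zulaw → zuiblaw.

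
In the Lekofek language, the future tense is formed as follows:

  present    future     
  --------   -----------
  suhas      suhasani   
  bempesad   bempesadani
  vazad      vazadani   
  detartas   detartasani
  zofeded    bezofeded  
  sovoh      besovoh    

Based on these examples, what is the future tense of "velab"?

bempesad and zofeded both end in -d yet inflect differently (bempesadani, bezofeded), so the final letter is not what conditions the rule; the last vowel is.
"velab" has last vowel 'a'. The stems whose last vowel is 'a' (suhas → suhasani, bempesad → bempesadani, vazad → vazadani) add -ani.
So velab → velabani.

velabani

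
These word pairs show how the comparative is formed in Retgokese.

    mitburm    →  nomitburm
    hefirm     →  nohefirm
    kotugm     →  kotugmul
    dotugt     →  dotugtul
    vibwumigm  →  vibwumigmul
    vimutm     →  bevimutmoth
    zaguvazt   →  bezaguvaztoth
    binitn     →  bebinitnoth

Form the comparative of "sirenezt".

besireneztoth

mitburm and kotugm both end in -m yet inflect differently (nomitburm, kotugmul), so the final letter is not what conditions the rule; the second-to-last letter is.
"sirenezt" has second-to-last letter 'z'. The one such stem in the data (zaguvazt → bezaguvaztoth) adds be- … -oth around the stem, so the same rule applies.
So sirenezt → besireneztoth.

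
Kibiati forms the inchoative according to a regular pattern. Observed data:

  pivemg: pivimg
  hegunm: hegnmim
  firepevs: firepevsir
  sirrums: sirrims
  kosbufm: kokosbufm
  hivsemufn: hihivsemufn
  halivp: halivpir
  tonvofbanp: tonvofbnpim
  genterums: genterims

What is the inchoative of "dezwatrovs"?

sirrums and firepevs both end in -s yet inflect differently (sirrims, firepevsir), so the final letter is not what conditions the rule; the second-to-last letter is.
"dezwatrovs" has second-to-last letter 'v'. The stems whose second-to-last letter is 'v' (firepevs → firepevsir, halivp → halivpir) add -ir.
So dezwatrovs → dezwatrovsir.

dezwatrovsir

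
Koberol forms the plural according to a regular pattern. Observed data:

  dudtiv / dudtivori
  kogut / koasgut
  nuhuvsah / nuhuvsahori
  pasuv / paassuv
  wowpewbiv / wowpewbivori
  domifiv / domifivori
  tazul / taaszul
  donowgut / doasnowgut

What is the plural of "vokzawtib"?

vokzawtibori

pasuv and domifiv both end in -v yet inflect differently (paassuv, domifivori), so the final letter is not what conditions the rule; the last vowel is.
"vokzawtib" has last vowel 'i'. The stems whose last vowel is 'i' (domifiv → domifivori, wowpewbiv → wowpewbivori, dudtiv → dudtivori) add -ori.
So vokzawtib → vokzawtibori.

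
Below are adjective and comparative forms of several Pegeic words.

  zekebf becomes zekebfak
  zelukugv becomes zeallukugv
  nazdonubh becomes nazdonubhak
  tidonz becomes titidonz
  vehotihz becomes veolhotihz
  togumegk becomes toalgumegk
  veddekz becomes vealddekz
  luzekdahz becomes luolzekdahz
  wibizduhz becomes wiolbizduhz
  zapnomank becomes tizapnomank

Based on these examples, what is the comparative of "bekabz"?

tidonz and wibizduhz both end in -z yet inflect differently (titidonz, wiolbizduhz), so the final letter is not what conditions the rule; the second-to-last letter is.
"bekabz" has second-to-last letter 'b'. The stems whose second-to-last letter is 'b' (nazdonubh → nazdonubhak, zekebf → zekebfak) add -ak.
The other patterns: stems whose second-to-last letter is 'n' add the prefix ti-; stems whose second-to-last letter is 'h' insert -ol- after the first vowel; stems whose second-to-last letter is 'g' or 'k' insert -al- after the first vowel.
So bekabz → bekabzak.

bekabzak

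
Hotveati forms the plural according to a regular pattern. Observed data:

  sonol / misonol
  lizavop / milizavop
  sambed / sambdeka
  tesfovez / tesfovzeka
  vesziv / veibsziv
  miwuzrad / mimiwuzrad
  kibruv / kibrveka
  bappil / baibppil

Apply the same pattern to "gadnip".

vesziv and kibruv both end in -v yet inflect differently (veibsziv, kibrveka), so the final letter is not what conditions the rule; the last vowel is.
"gadnip" has last vowel 'i'. The stems whose last vowel is 'i' (bappil → baibppil, vesziv → veibsziv) insert -ib- after the first vowel.
The other patterns: stems whose last vowel is 'e' or 'u' delete the last vowel and add -eka; stems whose last vowel is 'a' or 'o' add the prefix mi-.
So gadnip → gaibdnip.

gaibdnip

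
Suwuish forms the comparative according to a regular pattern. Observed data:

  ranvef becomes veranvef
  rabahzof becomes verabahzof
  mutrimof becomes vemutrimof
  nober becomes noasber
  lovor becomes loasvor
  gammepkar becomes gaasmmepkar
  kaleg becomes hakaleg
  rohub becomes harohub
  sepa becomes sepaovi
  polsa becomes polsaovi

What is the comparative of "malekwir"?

maaslekwir

ranvef and nober both have last vowel 'e' yet inflect differently (veranvef, noasber), so the last vowel is not what conditions the rule; the final letter is.
"malekwir" ends in -r. The stems ending in -r (nober → noasber, lovor → loasvor, gammepkar → gaasmmepkar) insert -as- after the first vowel.
The other patterns: stems ending in -f add the prefix ve-; stems ending in -b or -g add the prefix ha-; stems ending in -a add -ovi.
So malekwir → maaslekwir.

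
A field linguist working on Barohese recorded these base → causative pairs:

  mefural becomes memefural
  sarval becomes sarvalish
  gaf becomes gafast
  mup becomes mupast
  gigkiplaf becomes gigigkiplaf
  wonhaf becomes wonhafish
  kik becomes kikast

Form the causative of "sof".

sofast

gaf and wonhaf both end in -f yet inflect differently (gafast, wonhafish), so the final letter is not what conditions the rule; the number of vowels is.
"sof" has 1 vowel. The stems with 1 vowel (kik → kikast, mup → mupast, gaf → gafast) add -ast.
So sof → sofast.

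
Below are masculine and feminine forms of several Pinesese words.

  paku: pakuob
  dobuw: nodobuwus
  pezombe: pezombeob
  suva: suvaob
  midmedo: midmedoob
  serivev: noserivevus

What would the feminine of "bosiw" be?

nobosiwus

serivev and pezombe both have last vowel 'e' yet inflect differently (noserivevus, pezombeob), so the last vowel is not what conditions the rule; whether the stem ends in a vowel or a consonant is.
"bosiw" ends in a consonant. The stems ending in a consonant (serivev → noserivevus, dobuw → nodobuwus) add no- … -us around the stem.
The other pattern: stems ending in a vowel add -ob.
So bosiw → nobosiwus.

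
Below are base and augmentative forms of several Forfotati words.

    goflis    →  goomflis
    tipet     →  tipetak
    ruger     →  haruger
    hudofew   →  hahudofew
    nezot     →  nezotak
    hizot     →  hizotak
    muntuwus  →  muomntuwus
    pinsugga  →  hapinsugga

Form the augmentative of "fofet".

tipet and ruger both have last vowel 'e' yet inflect differently (tipetak, haruger), so the last vowel is not what conditions the rule; the final letter is.
"fofet" ends in -t. The stems ending in -t (hizot → hizotak, tipet → tipetak, nezot → nezotak) add -ak.
The other patterns: stems ending in -s insert -om- after the first vowel; stems ending in -a, -r or -w add the prefix ha-.
So fofet → fofetak.

fofetak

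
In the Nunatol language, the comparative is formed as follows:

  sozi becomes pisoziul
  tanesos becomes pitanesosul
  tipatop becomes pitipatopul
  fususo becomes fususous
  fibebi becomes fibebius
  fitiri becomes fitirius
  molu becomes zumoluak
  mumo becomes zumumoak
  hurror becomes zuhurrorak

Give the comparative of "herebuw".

sozi and fibebi both end in -i yet inflect differently (pisoziul, fibebius), so the final letter is not what conditions the rule; the first letter is.
"herebuw" begins with h-. The one such stem in the data (hurror → zuhurrorak) adds zu- … -ak around the stem, so the same rule applies.
The other patterns: stems beginning with s- or t- add pi- … -ul around the stem; stems beginning with f- add -us.
So herebuw → zuherebuwak.

zuherebuwak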